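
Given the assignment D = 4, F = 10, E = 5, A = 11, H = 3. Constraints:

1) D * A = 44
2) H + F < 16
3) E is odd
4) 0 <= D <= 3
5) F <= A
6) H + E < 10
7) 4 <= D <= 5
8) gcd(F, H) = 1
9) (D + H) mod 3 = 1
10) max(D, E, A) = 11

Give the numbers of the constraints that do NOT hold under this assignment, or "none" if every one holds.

1) D * A = 4 * 11 = 44  yes
2) H + F = 3 + 10 = 13; 13 < 16  yes
3) E = 5 is odd  yes
4) D = 4 is outside [0, 3]  no
5) F = 10, A = 11; 10 ≤ 11  yes
6) H + E = 3 + 5 = 8; 8 < 10  yes
7) D = 4 lies in [4, 5]  yes
8) gcd(10, 3) = 1  yes
9) D + H = 7; 7 mod 3 = 1  yes
10) max(4, 5, 11) = 11  yes

Constraint 4 is violated.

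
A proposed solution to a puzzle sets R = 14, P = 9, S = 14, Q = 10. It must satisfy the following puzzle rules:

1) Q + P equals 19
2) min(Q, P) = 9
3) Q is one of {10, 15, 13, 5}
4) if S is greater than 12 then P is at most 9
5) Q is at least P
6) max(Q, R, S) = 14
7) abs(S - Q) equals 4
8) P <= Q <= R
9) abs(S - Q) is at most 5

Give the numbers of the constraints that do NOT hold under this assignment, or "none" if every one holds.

1) Q + P = 10 + 9 = 19  OK
2) min(10, 9) = 9  OK
3) Q = 10 is in {10, 15, 13, 5}  OK
4) S = 14 > 12, so we need P ≤ 9; P = 9 ≤ 9  OK
5) Q = 10, P = 9; 10 ≥ 9  OK
6) max(10, 14, 14) = 14  OK
7) abs(14 - 10) = 4  OK
8) values 9 <= 10 <= 14  OK
9) abs(14 - 10) = 4; 4 ≤ 5  OK

All constraints are satisfied.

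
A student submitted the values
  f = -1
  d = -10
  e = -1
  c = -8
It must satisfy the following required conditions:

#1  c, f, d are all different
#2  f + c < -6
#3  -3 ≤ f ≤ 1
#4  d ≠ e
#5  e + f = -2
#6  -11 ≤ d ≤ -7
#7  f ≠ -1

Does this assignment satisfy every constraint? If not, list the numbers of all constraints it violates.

Violated: 7.

#1 values -8, -1, -10 are pairwise distinct — holds.
#2 f + c = -1 + (-8) = -9; -9 < -6 — holds.
#3 f = -1 lies in [-3, 1] — holds.
#4 d = -10, e = -1; distinct — holds.
#5 e + f = -1 + (-1) = -2 — holds.
#6 d = -10 lies in [-11, -7] — holds.
#7 f = -1, but -1 is required to differ — does not hold.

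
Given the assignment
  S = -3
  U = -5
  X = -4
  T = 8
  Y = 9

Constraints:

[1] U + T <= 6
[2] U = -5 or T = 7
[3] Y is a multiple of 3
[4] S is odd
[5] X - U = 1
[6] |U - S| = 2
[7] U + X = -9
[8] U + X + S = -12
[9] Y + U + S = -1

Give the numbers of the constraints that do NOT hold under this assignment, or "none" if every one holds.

[1] U + T = -5 + 8 = 3; 3 ≤ 6  true
[2] U = -5 = -5 (first disjunct)  true
[3] 9 / 3 = 3, so 3 divides 9  true
[4] S = -3 is odd  true
[5] X - U = -4 - (-5) = 1  true
[6] |-5 - (-3)| = 2  true
[7] U + X = -5 + (-4) = -9  true
[8] U + X + S = -5 + (-4) + (-3) = -12  true
[9] Y + U + S = 9 + (-5) + (-3) = 1, not -1  false

The assignment fails constraint 9.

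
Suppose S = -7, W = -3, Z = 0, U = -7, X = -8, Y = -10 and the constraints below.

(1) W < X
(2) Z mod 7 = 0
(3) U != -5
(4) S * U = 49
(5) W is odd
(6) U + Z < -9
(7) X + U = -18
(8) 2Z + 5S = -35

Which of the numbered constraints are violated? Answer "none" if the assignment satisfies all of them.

No — constraints 1, 6, 7 are not satisfied.

(1) W = -3, X = -8; -3 ≥ -8 (want <)  ✗
(2) 0 mod 7 = 0  ✓
(3) U = -7, and -7 ≠ -5  ✓
(4) S * U = -7 * (-7) = 49  ✓
(5) W = -3 is odd  ✓
(6) U + Z = -7 + 0 = -7; -7 ≥ -9, bound -9 not met  ✗
(7) X + U = -8 + (-7) = -15, not -18  ✗
(8) 2Z + 5S = 2(0) + 5(-7) = -35  ✓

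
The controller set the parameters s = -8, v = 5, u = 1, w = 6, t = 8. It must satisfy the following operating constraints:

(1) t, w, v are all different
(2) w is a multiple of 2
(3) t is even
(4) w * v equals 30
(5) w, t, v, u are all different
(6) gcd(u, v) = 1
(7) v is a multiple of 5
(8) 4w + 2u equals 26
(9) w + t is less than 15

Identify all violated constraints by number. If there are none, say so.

The assignment satisfies every constraint.

(1) values 8, 6, 5 are pairwise distinct — satisfied.
(2) 6 / 2 = 3, so 2 divides 6 — satisfied.
(3) t = 8 is even — satisfied.
(4) w * v = 6 * 5 = 30 — satisfied.
(5) values 6, 8, 5, 1 are pairwise distinct — satisfied.
(6) gcd(1, 5) = 1 — satisfied.
(7) 5 / 5 = 1, so 5 divides 5 — satisfied.
(8) 4w + 2u = 4(6) + 2(1) = 26 — satisfied.
(9) w + t = 6 + 8 = 14; 14 < 15 — satisfied.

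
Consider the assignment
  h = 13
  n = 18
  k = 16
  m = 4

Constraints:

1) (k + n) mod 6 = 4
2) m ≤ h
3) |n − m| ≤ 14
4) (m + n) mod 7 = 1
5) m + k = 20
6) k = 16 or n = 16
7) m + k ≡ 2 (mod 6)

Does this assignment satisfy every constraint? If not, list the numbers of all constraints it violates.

No violations.

1) k + n = 34; 34 mod 6 = 4  ✔
2) m = 4, h = 13; 4 ≤ 13  ✔
3) |18 − 4| = 14; 14 ≤ 14  ✔
4) m + n = 22; 22 mod 7 = 1  ✔
5) m + k = 4 + 16 = 20  ✔
6) k = 16 = 16 (first disjunct)  ✔
7) m + k = 20; 20 mod 6 = 2  ✔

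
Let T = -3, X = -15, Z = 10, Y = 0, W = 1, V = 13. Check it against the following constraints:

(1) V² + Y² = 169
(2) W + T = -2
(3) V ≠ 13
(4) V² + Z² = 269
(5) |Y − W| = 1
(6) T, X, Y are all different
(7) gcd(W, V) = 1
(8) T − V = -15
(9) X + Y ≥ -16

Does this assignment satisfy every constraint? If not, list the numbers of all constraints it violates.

(1) V² + Y² = 13² + 0² = 169 + 0 = 169 — holds.
(2) W + T = 1 + (-3) = -2 — holds.
(3) V = 13, but 13 is required to differ — fails.
(4) V² + Z² = 13² + 10² = 169 + 100 = 269 — holds.
(5) |0 − 1| = 1 — holds.
(6) values -3, -15, 0 are pairwise distinct — holds.
(7) gcd(1, 13) = 1 — holds.
(8) T − V = -3 − 13 = -16, not -15 — fails.
(9) X + Y = -15 + 0 = -15; -15 ≥ -16 — holds.

Constraints 3, 8 do not hold.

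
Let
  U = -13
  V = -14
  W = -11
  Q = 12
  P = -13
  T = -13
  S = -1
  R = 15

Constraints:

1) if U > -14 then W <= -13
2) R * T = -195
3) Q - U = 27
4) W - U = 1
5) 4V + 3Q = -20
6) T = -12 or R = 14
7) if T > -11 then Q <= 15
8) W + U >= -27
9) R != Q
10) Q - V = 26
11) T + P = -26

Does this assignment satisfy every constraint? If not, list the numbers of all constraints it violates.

1) U = -13 > -14, so we need W ≤ -13; but W = -11 > -13  ✘
2) R * T = 15 * (-13) = -195  ✔
3) Q - U = 12 - (-13) = 25, not 27  ✘
4) W - U = -11 - (-13) = 2, not 1  ✘
5) 4V + 3Q = 4(-14) + 3(12) = -20  ✔
6) T = -13 ≠ -12 and R = 15 ≠ 14; both disjuncts false  ✘
7) T = -13, not > -11; antecedent false, conditional vacuously true  ✔
8) W + U = -11 + (-13) = -24; -24 ≥ -27  ✔
9) R = 15, Q = 12; distinct  ✔
10) Q - V = 12 - (-14) = 26  ✔
11) T + P = -13 + (-13) = -26  ✔

Constraints 1, 3, 4, and 6 are violated.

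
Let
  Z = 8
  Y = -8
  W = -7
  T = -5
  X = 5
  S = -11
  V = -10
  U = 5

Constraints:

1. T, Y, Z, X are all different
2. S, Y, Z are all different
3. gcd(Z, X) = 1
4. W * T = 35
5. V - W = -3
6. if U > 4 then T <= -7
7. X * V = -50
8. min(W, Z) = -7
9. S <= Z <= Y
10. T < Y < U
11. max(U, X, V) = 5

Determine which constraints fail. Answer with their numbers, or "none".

Constraints 6, 9, and 10 do not hold.

1. values -5, -8, 8, 5 are pairwise distinct — holds.
2. values -11, -8, 8 are pairwise distinct — holds.
3. gcd(8, 5) = 1 — holds.
4. W * T = -7 * (-5) = 35 — holds.
5. V - W = -10 - (-7) = -3 — holds.
6. U = 5 > 4, so we need T ≤ -7; but T = -5 > -7 — does not hold.
7. X * V = 5 * (-10) = -50 — holds.
8. min(-7, 8) = -7 — holds.
9. values -11, 8, -8; Z = 8 is not <= Y = -8 — does not hold.
10. values -5, -8, 5; T = -5 is not < Y = -8 — does not hold.
11. max(5, 5, -10) = 5 — holds.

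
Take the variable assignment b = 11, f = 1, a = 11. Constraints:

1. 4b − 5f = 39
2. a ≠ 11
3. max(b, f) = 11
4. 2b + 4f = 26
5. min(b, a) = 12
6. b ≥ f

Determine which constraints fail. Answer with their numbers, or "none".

Violated: 2 and 5.

1. 4b − 5f = 4(11) − 5(1) = 39 — holds.
2. a = 11, but 11 is required to differ — does not hold.
3. max(11, 1) = 11 — holds.
4. 2b + 4f = 2(11) + 4(1) = 26 — holds.
5. min(11, 11) = 11, not 12 — does not hold.
6. b = 11, f = 1; 11 ≥ 1 — holds.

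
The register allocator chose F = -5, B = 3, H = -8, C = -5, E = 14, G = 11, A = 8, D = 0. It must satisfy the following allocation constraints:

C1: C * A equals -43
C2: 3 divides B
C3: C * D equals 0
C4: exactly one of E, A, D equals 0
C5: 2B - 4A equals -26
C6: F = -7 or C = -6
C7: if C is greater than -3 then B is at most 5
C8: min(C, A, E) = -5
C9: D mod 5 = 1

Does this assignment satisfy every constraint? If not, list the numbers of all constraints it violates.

Violated: 1, 6, and 9.

C1: C * A = -5 * 8 = -40, not -43 — does not hold.
C2: 3 / 3 = 1, so 3 divides 3 — holds.
C3: C * D = -5 * 0 = 0 — holds.
C4: E=14, A=8, D=0; 1 of them equals 0 — holds.
C5: 2B - 4A = 2(3) - 4(8) = -26 — holds.
C6: F = -5 ≠ -7 and C = -5 ≠ -6; both disjuncts false — does not hold.
C7: C = -5, not > -3; antecedent false, conditional vacuously true — holds.
C8: min(-5, 8, 14) = -5 — holds.
C9: 0 mod 5 = 0, not 1 — does not hold.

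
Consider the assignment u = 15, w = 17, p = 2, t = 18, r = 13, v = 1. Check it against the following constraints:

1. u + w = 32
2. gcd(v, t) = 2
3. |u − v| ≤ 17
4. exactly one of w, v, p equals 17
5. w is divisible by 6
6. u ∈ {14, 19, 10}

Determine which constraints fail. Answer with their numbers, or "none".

No — constraints 2, 5, and 6 are not satisfied.

1. u + w = 15 + 17 = 32 — holds.
2. gcd(1, 18) = 1, not 2 — fails.
3. |15 − 1| = 14; 14 ≤ 17 — holds.
4. w=17, v=1, p=2; 1 of them equals 17 — holds.
5. 17 = 6×2 + 5, so 6 does not divide 17 — fails.
6. u = 15 is not in {14, 19, 10} — fails.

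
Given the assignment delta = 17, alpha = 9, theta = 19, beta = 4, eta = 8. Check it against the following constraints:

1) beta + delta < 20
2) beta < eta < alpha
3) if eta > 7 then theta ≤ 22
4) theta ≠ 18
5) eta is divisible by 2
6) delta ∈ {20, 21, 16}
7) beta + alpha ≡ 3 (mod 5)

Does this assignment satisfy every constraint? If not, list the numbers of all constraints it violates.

1) beta + delta = 4 + 17 = 21; 21 ≥ 20, bound 20 not met  FAIL
2) values 4 < 8 < 9  OK
3) eta = 8 > 7, so we need theta ≤ 22; theta = 19 ≤ 22  OK
4) theta = 19, and 19 ≠ 18  OK
5) 8 / 2 = 4, so 2 divides 8  OK
6) delta = 17 is not in {20, 21, 16}  FAIL
7) beta + alpha = 13; 13 mod 5 = 3  OK

The assignment fails constraints 1 and 6.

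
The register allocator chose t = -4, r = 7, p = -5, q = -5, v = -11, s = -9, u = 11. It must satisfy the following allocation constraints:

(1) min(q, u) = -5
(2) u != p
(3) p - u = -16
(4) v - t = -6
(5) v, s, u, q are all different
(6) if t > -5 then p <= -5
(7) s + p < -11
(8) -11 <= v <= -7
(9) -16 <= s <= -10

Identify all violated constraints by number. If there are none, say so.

Constraints 4, 9 are violated.

(1) min(-5, 11) = -5  holds
(2) u = 11, p = -5; distinct  holds
(3) p - u = -5 - 11 = -16  holds
(4) v - t = -11 - (-4) = -7, not -6  fails
(5) values -11, -9, 11, -5 are pairwise distinct  holds
(6) t = -4 > -5, so we need p ≤ -5; p = -5 ≤ -5  holds
(7) s + p = -9 + (-5) = -14; -14 < -11  holds
(8) v = -11 lies in [-11, -7]  holds
(9) s = -9 is outside [-16, -10]  fails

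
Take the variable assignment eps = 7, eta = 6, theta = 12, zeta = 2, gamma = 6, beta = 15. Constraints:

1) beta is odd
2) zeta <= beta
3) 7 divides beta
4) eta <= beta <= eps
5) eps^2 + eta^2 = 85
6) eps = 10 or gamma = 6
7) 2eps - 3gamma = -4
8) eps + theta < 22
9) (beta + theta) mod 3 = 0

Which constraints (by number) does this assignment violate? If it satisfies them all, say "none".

1) beta = 15 is odd  ✓
2) zeta = 2, beta = 15; 2 ≤ 15  ✓
3) 15 = 7*2 + 1, so 7 does not divide 15  ✗
4) values 6, 15, 7; beta = 15 is not <= eps = 7  ✗
5) eps^2 + eta^2 = 7^2 + 6^2 = 49 + 36 = 85  ✓
6) eps = 7 ≠ 10, but gamma = 6 = 6 (second disjunct)  ✓
7) 2eps - 3gamma = 2(7) - 3(6) = -4  ✓
8) eps + theta = 7 + 12 = 19; 19 < 22  ✓
9) beta + theta = 27; 27 mod 3 = 0  ✓

The assignment fails constraints 3, 4.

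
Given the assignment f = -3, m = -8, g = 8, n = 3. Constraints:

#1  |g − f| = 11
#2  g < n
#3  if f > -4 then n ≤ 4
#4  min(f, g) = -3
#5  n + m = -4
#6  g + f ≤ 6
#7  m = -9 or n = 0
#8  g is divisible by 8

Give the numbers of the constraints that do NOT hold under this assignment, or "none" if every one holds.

#1 |8 − (-3)| = 11 — satisfied.
#2 g = 8, n = 3; 8 ≥ 3 (want <) — violated.
#3 f = -3 > -4, so we need n ≤ 4; n = 3 ≤ 4 — satisfied.
#4 min(-3, 8) = -3 — satisfied.
#5 n + m = 3 + (-8) = -5, not -4 — violated.
#6 g + f = 8 + (-3) = 5; 5 ≤ 6 — satisfied.
#7 m = -8 ≠ -9 and n = 3 ≠ 0; both disjuncts false — violated.
#8 8 / 8 = 1, so 8 divides 8 — satisfied.

Violated: 2, 5, and 7.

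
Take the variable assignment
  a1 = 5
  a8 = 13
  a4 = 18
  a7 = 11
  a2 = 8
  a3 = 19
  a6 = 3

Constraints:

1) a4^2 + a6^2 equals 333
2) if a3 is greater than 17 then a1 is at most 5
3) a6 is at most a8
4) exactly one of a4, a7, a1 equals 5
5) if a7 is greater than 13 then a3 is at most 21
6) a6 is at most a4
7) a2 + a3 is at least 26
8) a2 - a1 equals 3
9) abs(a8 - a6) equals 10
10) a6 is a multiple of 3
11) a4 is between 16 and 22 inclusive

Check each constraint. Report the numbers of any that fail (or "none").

1) a4^2 + a6^2 = 18^2 + 3^2 = 324 + 9 = 333 — OK.
2) a3 = 19 > 17, so we need a1 ≤ 5; a1 = 5 ≤ 5 — OK.
3) a6 = 3, a8 = 13; 3 ≤ 13 — OK.
4) a4=18, a7=11, a1=5; 1 of them equals 5 — OK.
5) a7 = 11, not > 13; antecedent false, conditional vacuously true — OK.
6) a6 = 3, a4 = 18; 3 ≤ 18 — OK.
7) a2 + a3 = 8 + 19 = 27; 27 ≥ 26 — OK.
8) a2 - a1 = 8 - 5 = 3 — OK.
9) abs(13 - 3) = 10 — OK.
10) 3 / 3 = 1, so 3 divides 3 — OK.
11) a4 = 18 lies in [16, 22] — OK.

All constraints are satisfied.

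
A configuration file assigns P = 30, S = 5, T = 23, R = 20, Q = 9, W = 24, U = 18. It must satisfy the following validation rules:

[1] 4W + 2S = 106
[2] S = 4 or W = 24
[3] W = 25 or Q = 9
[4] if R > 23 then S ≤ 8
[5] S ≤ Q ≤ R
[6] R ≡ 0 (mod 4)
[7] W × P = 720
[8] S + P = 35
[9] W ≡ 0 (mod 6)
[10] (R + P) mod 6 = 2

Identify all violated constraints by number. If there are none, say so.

[1] 4W + 2S = 4(24) + 2(5) = 106 — holds.
[2] S = 5 ≠ 4, but W = 24 = 24 (second disjunct) — holds.
[3] W = 24 ≠ 25, but Q = 9 = 9 (second disjunct) — holds.
[4] R = 20, not > 23; antecedent false, conditional vacuously true — holds.
[5] values 5 ≤ 9 ≤ 20 — holds.
[6] 20 mod 4 = 0 — holds.
[7] W × P = 24 × 30 = 720 — holds.
[8] S + P = 5 + 30 = 35 — holds.
[9] 24 mod 6 = 0 — holds.
[10] R + P = 50; 50 mod 6 = 2 — holds.

No violations.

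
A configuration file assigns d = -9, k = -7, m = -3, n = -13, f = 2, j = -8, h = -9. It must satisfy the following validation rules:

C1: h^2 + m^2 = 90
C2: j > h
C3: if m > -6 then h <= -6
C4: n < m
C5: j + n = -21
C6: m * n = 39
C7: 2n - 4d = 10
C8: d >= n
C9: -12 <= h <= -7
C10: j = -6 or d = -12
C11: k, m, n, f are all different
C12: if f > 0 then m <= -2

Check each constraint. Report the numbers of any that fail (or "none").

C1: h^2 + m^2 = (-9)^2 + (-3)^2 = 81 + 9 = 90  ✓
C2: j = -8, h = -9; -8 > -9  ✓
C3: m = -3 > -6, so we need h ≤ -6; h = -9 ≤ -6  ✓
C4: n = -13, m = -3; -13 < -3  ✓
C5: j + n = -8 + (-13) = -21  ✓
C6: m * n = -3 * (-13) = 39  ✓
C7: 2n - 4d = 2(-13) - 4(-9) = 10  ✓
C8: d = -9, n = -13; -9 ≥ -13  ✓
C9: h = -9 lies in [-12, -7]  ✓
C10: j = -8 ≠ -6 and d = -9 ≠ -12; both disjuncts false  ✗
C11: values -7, -3, -13, 2 are pairwise distinct  ✓
C12: f = 2 > 0, so we need m ≤ -2; m = -3 ≤ -2  ✓

Constraint 10 is violated.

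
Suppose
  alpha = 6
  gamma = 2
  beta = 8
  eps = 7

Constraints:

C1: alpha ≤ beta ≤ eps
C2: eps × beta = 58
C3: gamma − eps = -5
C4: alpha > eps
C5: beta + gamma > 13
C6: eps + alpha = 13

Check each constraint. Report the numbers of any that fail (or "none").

C1: values 6, 8, 7; beta = 8 is not ≤ eps = 7 — violated.
C2: eps × beta = 7 × 8 = 56, not 58 — violated.
C3: gamma − eps = 2 − 7 = -5 — satisfied.
C4: alpha = 6, eps = 7; 6 ≤ 7 (want >) — violated.
C5: beta + gamma = 8 + 2 = 10; 10 ≤ 13, bound 13 not met — violated.
C6: eps + alpha = 7 + 6 = 13 — satisfied.

The assignment fails constraints 1, 2, 4, 5.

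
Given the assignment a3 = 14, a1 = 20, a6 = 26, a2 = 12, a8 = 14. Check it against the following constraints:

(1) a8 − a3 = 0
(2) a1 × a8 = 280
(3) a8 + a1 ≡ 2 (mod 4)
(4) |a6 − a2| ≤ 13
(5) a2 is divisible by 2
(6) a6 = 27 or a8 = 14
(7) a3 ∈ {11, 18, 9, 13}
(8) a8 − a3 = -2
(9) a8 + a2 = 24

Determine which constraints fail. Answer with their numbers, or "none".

The assignment fails constraints 4, 7, 8, and 9.

(1) a8 − a3 = 14 − 14 = 0 — satisfied.
(2) a1 × a8 = 20 × 14 = 280 — satisfied.
(3) a8 + a1 = 34; 34 mod 4 = 2 — satisfied.
(4) |26 − 12| = 14; 14 > 13, exceeds bound 13 — violated.
(5) 12 / 2 = 6, so 2 divides 12 — satisfied.
(6) a6 = 26 ≠ 27, but a8 = 14 = 14 (second disjunct) — satisfied.
(7) a3 = 14 is not in {11, 18, 9, 13} — violated.
(8) a8 − a3 = 14 − 14 = 0, not -2 — violated.
(9) a8 + a2 = 14 + 12 = 26, not 24 — violated.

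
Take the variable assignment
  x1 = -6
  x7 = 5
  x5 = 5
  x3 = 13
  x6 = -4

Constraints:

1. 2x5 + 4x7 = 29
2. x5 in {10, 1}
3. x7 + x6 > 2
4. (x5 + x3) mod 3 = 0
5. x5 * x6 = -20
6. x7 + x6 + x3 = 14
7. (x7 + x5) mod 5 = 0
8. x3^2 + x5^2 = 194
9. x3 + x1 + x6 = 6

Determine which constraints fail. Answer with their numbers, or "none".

The assignment fails constraints 1, 2, 3, and 9.

1. 2x5 + 4x7 = 2(5) + 4(5) = 30, not 29 — violated.
2. x5 = 5 is not in {10, 1} — violated.
3. x7 + x6 = 5 + (-4) = 1; 1 ≤ 2, bound 2 not met — violated.
4. x5 + x3 = 18; 18 mod 3 = 0 — OK.
5. x5 * x6 = 5 * (-4) = -20 — OK.
6. x7 + x6 + x3 = 5 + (-4) + 13 = 14 — OK.
7. x7 + x5 = 10; 10 mod 5 = 0 — OK.
8. x3^2 + x5^2 = 13^2 + 5^2 = 169 + 25 = 194 — OK.
9. x3 + x1 + x6 = 13 + (-6) + (-4) = 3, not 6 — violated.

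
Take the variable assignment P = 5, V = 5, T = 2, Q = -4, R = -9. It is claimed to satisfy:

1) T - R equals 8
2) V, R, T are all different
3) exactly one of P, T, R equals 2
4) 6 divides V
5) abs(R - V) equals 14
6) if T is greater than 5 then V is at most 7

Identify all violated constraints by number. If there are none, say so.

The assignment fails constraints 1 and 4.

1) T - R = 2 - (-9) = 11, not 8 — does not hold.
2) values 5, -9, 2 are pairwise distinct — holds.
3) P=5, T=2, R=-9; 1 of them equals 2 — holds.
4) 5 = 6*0 + 5, so 6 does not divide 5 — does not hold.
5) abs(-9 - 5) = 14 — holds.
6) T = 2, not > 5; antecedent false, conditional vacuously true — holds.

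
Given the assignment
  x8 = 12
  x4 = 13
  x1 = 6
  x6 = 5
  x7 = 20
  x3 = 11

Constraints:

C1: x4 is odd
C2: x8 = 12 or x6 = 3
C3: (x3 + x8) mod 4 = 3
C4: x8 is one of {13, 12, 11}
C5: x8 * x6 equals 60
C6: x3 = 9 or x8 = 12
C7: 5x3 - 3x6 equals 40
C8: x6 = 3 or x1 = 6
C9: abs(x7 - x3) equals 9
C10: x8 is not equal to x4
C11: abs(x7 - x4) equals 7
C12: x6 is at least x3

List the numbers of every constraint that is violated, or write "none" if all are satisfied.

Constraint 12 is violated.

C1: x4 = 13 is odd — satisfied.
C2: x8 = 12 = 12 (first disjunct) — satisfied.
C3: x3 + x8 = 23; 23 mod 4 = 3 — satisfied.
C4: x8 = 12 is in {13, 12, 11} — satisfied.
C5: x8 * x6 = 12 * 5 = 60 — satisfied.
C6: x3 = 11 ≠ 9, but x8 = 12 = 12 (second disjunct) — satisfied.
C7: 5x3 - 3x6 = 5(11) - 3(5) = 40 — satisfied.
C8: x6 = 5 ≠ 3, but x1 = 6 = 6 (second disjunct) — satisfied.
C9: abs(20 - 11) = 9 — satisfied.
C10: x8 = 12, x4 = 13; distinct — satisfied.
C11: abs(20 - 13) = 7 — satisfied.
C12: x6 = 5, x3 = 11; 5 < 11 (want ≥) — violated.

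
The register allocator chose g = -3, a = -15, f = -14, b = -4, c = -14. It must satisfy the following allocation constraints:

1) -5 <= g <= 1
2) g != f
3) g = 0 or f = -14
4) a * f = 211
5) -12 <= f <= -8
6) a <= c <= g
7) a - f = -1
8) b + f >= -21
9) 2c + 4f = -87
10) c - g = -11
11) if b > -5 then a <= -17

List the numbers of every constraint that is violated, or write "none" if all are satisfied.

Violated: 4, 5, 9, 11.

1) g = -3 lies in [-5, 1] — satisfied.
2) g = -3, f = -14; distinct — satisfied.
3) g = -3 ≠ 0, but f = -14 = -14 (second disjunct) — satisfied.
4) a * f = -15 * (-14) = 210, not 211 — violated.
5) f = -14 is outside [-12, -8] — violated.
6) values -15 <= -14 <= -3 — satisfied.
7) a - f = -15 - (-14) = -1 — satisfied.
8) b + f = -4 + (-14) = -18; -18 ≥ -21 — satisfied.
9) 2c + 4f = 2(-14) + 4(-14) = -84, not -87 — violated.
10) c - g = -14 - (-3) = -11 — satisfied.
11) b = -4 > -5, so we need a ≤ -17; but a = -15 > -17 — violated.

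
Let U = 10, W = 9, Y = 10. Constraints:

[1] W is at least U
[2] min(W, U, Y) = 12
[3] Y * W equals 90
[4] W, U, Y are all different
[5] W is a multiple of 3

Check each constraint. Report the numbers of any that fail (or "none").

[1] W = 9, U = 10; 9 < 10 (want ≥) — fails.
[2] min(9, 10, 10) = 9, not 12 — fails.
[3] Y * W = 10 * 9 = 90 — holds.
[4] U = Y = 10, not all different — fails.
[5] 9 / 3 = 3, so 3 divides 9 — holds.

The assignment fails constraints 1, 2, and 4.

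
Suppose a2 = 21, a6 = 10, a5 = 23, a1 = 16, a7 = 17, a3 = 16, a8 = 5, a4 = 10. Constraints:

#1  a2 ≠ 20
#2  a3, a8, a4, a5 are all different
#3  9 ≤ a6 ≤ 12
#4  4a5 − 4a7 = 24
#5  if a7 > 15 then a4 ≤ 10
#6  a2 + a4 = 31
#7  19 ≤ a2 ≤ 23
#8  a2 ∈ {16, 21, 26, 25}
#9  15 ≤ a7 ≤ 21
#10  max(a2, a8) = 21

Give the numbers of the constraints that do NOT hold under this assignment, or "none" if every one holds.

#1 a2 = 21, and 21 ≠ 20 — OK.
#2 values 16, 5, 10, 23 are pairwise distinct — OK.
#3 a6 = 10 lies in [9, 12] — OK.
#4 4a5 − 4a7 = 4(23) − 4(17) = 24 — OK.
#5 a7 = 17 > 15, so we need a4 ≤ 10; a4 = 10 ≤ 10 — OK.
#6 a2 + a4 = 21 + 10 = 31 — OK.
#7 a2 = 21 lies in [19, 23] — OK.
#8 a2 = 21 is in {16, 21, 26, 25} — OK.
#9 a7 = 17 lies in [15, 21] — OK.
#10 max(21, 5) = 21 — OK.

None — every constraint holds.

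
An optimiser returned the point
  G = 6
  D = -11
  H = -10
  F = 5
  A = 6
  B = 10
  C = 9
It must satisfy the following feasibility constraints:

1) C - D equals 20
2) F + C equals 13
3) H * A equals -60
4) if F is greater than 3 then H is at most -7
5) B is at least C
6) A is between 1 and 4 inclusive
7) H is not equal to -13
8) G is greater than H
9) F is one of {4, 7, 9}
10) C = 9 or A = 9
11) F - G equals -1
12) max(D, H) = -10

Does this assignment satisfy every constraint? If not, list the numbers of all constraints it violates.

1) C - D = 9 - (-11) = 20  true
2) F + C = 5 + 9 = 14, not 13  false
3) H * A = -10 * 6 = -60  true
4) F = 5 > 3, so we need H ≤ -7; H = -10 ≤ -7  true
5) B = 10, C = 9; 10 ≥ 9  true
6) A = 6 is outside [1, 4]  false
7) H = -10, and -10 ≠ -13  true
8) G = 6, H = -10; 6 > -10  true
9) F = 5 is not in {4, 7, 9}  false
10) C = 9 = 9 (first disjunct)  true
11) F - G = 5 - 6 = -1  true
12) max(-11, -10) = -10  true

The assignment fails constraints 2, 6, and 9.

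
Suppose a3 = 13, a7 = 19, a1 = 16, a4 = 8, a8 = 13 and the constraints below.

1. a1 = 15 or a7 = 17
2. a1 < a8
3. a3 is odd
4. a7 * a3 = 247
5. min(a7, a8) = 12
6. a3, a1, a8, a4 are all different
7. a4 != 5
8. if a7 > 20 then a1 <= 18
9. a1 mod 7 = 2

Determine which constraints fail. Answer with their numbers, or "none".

Constraints 1, 2, 5, and 6 do not hold.

1. a1 = 16 ≠ 15 and a7 = 19 ≠ 17; both disjuncts false — fails.
2. a1 = 16, a8 = 13; 16 ≥ 13 (want <) — fails.
3. a3 = 13 is odd — holds.
4. a7 * a3 = 19 * 13 = 247 — holds.
5. min(19, 13) = 13, not 12 — fails.
6. a3 = a8 = 13, not all different — fails.
7. a4 = 8, and 8 ≠ 5 — holds.
8. a7 = 19, not > 20; antecedent false, conditional vacuously true — holds.
9. 16 mod 7 = 2 — holds.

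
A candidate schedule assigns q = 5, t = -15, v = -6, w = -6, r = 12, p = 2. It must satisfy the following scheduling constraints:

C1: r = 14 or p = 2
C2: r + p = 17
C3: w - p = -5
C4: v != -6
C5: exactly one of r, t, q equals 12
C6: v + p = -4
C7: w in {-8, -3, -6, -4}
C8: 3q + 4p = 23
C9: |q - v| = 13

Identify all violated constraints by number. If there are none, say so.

C1: r = 12 ≠ 14, but p = 2 = 2 (second disjunct) — holds.
C2: r + p = 12 + 2 = 14, not 17 — does not hold.
C3: w - p = -6 - 2 = -8, not -5 — does not hold.
C4: v = -6, but -6 is required to differ — does not hold.
C5: r=12, t=-15, q=5; 1 of them equals 12 — holds.
C6: v + p = -6 + 2 = -4 — holds.
C7: w = -6 is in {-8, -3, -6, -4} — holds.
C8: 3q + 4p = 3(5) + 4(2) = 23 — holds.
C9: |5 - (-6)| = 11, not 13 — does not hold.

The assignment fails constraints 2, 3, 4, 9.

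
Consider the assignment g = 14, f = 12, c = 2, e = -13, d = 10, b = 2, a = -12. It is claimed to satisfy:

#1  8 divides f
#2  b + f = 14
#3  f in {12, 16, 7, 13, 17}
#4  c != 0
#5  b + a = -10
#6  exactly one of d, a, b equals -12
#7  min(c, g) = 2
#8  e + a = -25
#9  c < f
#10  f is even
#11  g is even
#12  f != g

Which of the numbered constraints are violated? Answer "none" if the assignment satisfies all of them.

#1 12 = 8*1 + 4, so 8 does not divide 12 — fails.
#2 b + f = 2 + 12 = 14 — holds.
#3 f = 12 is in {12, 16, 7, 13, 17} — holds.
#4 c = 2, and 2 ≠ 0 — holds.
#5 b + a = 2 + (-12) = -10 — holds.
#6 d=10, a=-12, b=2; 1 of them equals -12 — holds.
#7 min(2, 14) = 2 — holds.
#8 e + a = -13 + (-12) = -25 — holds.
#9 c = 2, f = 12; 2 < 12 — holds.
#10 f = 12 is even — holds.
#11 g = 14 is even — holds.
#12 f = 12, g = 14; distinct — holds.

No — constraint 1 is not satisfied.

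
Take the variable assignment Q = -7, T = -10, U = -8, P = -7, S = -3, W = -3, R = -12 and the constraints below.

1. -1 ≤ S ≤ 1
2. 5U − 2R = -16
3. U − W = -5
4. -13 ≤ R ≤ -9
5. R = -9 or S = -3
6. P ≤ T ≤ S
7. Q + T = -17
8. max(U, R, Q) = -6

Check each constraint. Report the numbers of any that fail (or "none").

No — constraints 1, 6, 8 are not satisfied.

1. S = -3 is outside [-1, 1]  ✘
2. 5U − 2R = 5(-8) − 2(-12) = -16  ✔
3. U − W = -8 − (-3) = -5  ✔
4. R = -12 lies in [-13, -9]  ✔
5. R = -12 ≠ -9, but S = -3 = -3 (second disjunct)  ✔
6. values -7, -10, -3; P = -7 is not ≤ T = -10  ✘
7. Q + T = -7 + (-10) = -17  ✔
8. max(-8, -12, -7) = -7, not -6  ✘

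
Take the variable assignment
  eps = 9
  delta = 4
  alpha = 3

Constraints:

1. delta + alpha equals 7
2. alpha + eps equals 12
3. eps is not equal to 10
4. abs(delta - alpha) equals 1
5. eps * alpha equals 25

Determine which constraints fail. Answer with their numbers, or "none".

1. delta + alpha = 4 + 3 = 7 — holds.
2. alpha + eps = 3 + 9 = 12 — holds.
3. eps = 9, and 9 ≠ 10 — holds.
4. abs(4 - 3) = 1 — holds.
5. eps * alpha = 9 * 3 = 27, not 25 — does not hold.

Violated: 5.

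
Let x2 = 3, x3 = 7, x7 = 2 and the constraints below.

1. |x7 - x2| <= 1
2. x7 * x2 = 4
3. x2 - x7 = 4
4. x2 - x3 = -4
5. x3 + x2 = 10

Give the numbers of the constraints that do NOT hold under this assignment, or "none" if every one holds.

1. |2 - 3| = 1; 1 ≤ 1  ✓
2. x7 * x2 = 2 * 3 = 6, not 4  ✗
3. x2 - x7 = 3 - 2 = 1, not 4  ✗
4. x2 - x3 = 3 - 7 = -4  ✓
5. x3 + x2 = 7 + 3 = 10  ✓

Constraints 2 and 3 do not hold.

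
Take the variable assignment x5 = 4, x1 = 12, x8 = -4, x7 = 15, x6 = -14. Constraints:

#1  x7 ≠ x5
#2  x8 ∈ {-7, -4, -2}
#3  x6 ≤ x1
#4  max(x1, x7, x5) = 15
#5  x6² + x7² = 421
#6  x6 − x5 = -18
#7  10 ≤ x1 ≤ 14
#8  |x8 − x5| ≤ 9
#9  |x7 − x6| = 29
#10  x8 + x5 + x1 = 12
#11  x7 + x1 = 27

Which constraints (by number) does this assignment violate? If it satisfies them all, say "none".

All constraints are satisfied.

#1 x7 = 15, x5 = 4; distinct — OK.
#2 x8 = -4 is in {-7, -4, -2} — OK.
#3 x6 = -14, x1 = 12; -14 ≤ 12 — OK.
#4 max(12, 15, 4) = 15 — OK.
#5 x6² + x7² = (-14)² + 15² = 196 + 225 = 421 — OK.
#6 x6 − x5 = -14 − 4 = -18 — OK.
#7 x1 = 12 lies in [10, 14] — OK.
#8 |-4 − 4| = 8; 8 ≤ 9 — OK.
#9 |15 − (-14)| = 29 — OK.
#10 x8 + x5 + x1 = -4 + 4 + 12 = 12 — OK.
#11 x7 + x1 = 15 + 12 = 27 — OK.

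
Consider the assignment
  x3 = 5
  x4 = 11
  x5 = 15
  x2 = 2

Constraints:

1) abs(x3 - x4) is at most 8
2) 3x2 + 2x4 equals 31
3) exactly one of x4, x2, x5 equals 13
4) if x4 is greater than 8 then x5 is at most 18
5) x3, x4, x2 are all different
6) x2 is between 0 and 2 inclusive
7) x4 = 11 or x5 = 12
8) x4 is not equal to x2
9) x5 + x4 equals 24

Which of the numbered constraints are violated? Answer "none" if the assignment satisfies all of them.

No — constraints 2, 3, and 9 are not satisfied.

1) abs(5 - 11) = 6; 6 ≤ 8 — holds.
2) 3x2 + 2x4 = 3(2) + 2(11) = 28, not 31 — fails.
3) x4=11, x2=2, x5=15; 0 of them equal 13, not exactly one — fails.
4) x4 = 11 > 8, so we need x5 ≤ 18; x5 = 15 ≤ 18 — holds.
5) values 5, 11, 2 are pairwise distinct — holds.
6) x2 = 2 lies in [0, 2] — holds.
7) x4 = 11 = 11 (first disjunct) — holds.
8) x4 = 11, x2 = 2; distinct — holds.
9) x5 + x4 = 15 + 11 = 26, not 24 — fails.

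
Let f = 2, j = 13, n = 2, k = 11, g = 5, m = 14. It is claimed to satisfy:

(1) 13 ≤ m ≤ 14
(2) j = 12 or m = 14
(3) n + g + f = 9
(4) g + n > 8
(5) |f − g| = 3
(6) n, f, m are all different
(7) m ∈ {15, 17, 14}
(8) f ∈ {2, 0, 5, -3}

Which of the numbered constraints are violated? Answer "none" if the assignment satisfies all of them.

Constraints 4 and 6 do not hold.

(1) m = 14 lies in [13, 14] — holds.
(2) j = 13 ≠ 12, but m = 14 = 14 (second disjunct) — holds.
(3) n + g + f = 2 + 5 + 2 = 9 — holds.
(4) g + n = 5 + 2 = 7; 7 ≤ 8, bound 8 not met — fails.
(5) |2 − 5| = 3 — holds.
(6) n = f = 2, not all different — fails.
(7) m = 14 is in {15, 17, 14} — holds.
(8) f = 2 is in {2, 0, 5, -3} — holds.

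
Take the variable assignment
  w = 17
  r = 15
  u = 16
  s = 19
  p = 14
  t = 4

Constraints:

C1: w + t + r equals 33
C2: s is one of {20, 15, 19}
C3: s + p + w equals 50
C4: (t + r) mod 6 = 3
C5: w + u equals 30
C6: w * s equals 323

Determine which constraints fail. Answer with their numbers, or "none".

Violated: 1, 4, and 5.

C1: w + t + r = 17 + 4 + 15 = 36, not 33 — fails.
C2: s = 19 is in {20, 15, 19} — holds.
C3: s + p + w = 19 + 14 + 17 = 50 — holds.
C4: t + r = 19; 19 mod 6 = 1, not 3 — fails.
C5: w + u = 17 + 16 = 33, not 30 — fails.
C6: w * s = 17 * 19 = 323 — holds.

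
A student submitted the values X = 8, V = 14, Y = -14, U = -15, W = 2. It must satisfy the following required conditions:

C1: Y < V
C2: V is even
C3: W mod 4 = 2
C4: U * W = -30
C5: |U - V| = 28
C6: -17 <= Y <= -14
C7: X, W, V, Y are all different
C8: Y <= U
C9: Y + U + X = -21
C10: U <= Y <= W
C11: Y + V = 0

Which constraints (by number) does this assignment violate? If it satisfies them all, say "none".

Violated: 5, 8.

C1: Y = -14, V = 14; -14 < 14  yes
C2: V = 14 is even  yes
C3: 2 mod 4 = 2  yes
C4: U * W = -15 * 2 = -30  yes
C5: |-15 - 14| = 29, not 28  no
C6: Y = -14 lies in [-17, -14]  yes
C7: values 8, 2, 14, -14 are pairwise distinct  yes
C8: Y = -14, U = -15; -14 > -15 (want ≤)  no
C9: Y + U + X = -14 + (-15) + 8 = -21  yes
C10: values -15 <= -14 <= 2  yes
C11: Y + V = -14 + 14 = 0  yes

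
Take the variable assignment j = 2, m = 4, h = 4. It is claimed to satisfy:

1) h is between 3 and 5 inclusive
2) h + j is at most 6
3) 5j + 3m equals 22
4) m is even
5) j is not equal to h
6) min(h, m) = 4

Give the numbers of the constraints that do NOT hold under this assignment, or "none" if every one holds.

1) h = 4 lies in [3, 5]  ✔
2) h + j = 4 + 2 = 6; 6 ≤ 6  ✔
3) 5j + 3m = 5(2) + 3(4) = 22  ✔
4) m = 4 is even  ✔
5) j = 2, h = 4; distinct  ✔
6) min(4, 4) = 4  ✔

None — every constraint holds.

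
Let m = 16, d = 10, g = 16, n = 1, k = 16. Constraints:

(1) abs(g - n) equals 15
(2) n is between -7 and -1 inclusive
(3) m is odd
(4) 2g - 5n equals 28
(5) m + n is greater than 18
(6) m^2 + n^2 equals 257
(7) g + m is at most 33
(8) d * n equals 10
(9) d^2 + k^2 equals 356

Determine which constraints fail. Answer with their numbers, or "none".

The assignment fails constraints 2, 3, 4, and 5.

(1) abs(16 - 1) = 15  ✓
(2) n = 1 is outside [-7, -1]  ✗
(3) m = 16 is even  ✗
(4) 2g - 5n = 2(16) - 5(1) = 27, not 28  ✗
(5) m + n = 16 + 1 = 17; 17 ≤ 18, bound 18 not met  ✗
(6) m^2 + n^2 = 16^2 + 1^2 = 256 + 1 = 257  ✓
(7) g + m = 16 + 16 = 32; 32 ≤ 33  ✓
(8) d * n = 10 * 1 = 10  ✓
(9) d^2 + k^2 = 10^2 + 16^2 = 100 + 256 = 356  ✓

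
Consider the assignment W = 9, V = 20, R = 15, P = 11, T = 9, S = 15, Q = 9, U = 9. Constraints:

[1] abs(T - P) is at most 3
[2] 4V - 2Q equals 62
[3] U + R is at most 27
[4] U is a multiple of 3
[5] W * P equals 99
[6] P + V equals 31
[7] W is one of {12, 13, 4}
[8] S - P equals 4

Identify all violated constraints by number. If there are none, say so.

Constraint 7 is violated.

[1] abs(9 - 11) = 2; 2 ≤ 3 — satisfied.
[2] 4V - 2Q = 4(20) - 2(9) = 62 — satisfied.
[3] U + R = 9 + 15 = 24; 24 ≤ 27 — satisfied.
[4] 9 / 3 = 3, so 3 divides 9 — satisfied.
[5] W * P = 9 * 11 = 99 — satisfied.
[6] P + V = 11 + 20 = 31 — satisfied.
[7] W = 9 is not in {12, 13, 4} — violated.
[8] S - P = 15 - 11 = 4 — satisfied.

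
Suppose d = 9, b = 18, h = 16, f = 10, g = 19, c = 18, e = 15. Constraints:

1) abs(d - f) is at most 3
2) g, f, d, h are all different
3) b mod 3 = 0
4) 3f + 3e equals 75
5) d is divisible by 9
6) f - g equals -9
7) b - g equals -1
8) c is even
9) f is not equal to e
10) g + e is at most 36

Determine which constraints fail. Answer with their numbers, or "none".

No violations.

1) abs(9 - 10) = 1; 1 ≤ 3 — OK.
2) values 19, 10, 9, 16 are pairwise distinct — OK.
3) 18 mod 3 = 0 — OK.
4) 3f + 3e = 3(10) + 3(15) = 75 — OK.
5) 9 / 9 = 1, so 9 divides 9 — OK.
6) f - g = 10 - 19 = -9 — OK.
7) b - g = 18 - 19 = -1 — OK.
8) c = 18 is even — OK.
9) f = 10, e = 15; distinct — OK.
10) g + e = 19 + 15 = 34; 34 ≤ 36 — OK.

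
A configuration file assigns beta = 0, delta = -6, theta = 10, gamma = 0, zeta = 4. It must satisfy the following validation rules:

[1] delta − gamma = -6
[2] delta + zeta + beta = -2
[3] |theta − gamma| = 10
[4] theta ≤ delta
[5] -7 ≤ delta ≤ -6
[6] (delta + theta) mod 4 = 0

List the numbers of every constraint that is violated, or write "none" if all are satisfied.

Constraint 4 does not hold.

[1] delta − gamma = -6 − 0 = -6 — holds.
[2] delta + zeta + beta = -6 + 4 + 0 = -2 — holds.
[3] |10 − 0| = 10 — holds.
[4] theta = 10, delta = -6; 10 > -6 (want ≤) — fails.
[5] delta = -6 lies in [-7, -6] — holds.
[6] delta + theta = 4; 4 mod 4 = 0 — holds.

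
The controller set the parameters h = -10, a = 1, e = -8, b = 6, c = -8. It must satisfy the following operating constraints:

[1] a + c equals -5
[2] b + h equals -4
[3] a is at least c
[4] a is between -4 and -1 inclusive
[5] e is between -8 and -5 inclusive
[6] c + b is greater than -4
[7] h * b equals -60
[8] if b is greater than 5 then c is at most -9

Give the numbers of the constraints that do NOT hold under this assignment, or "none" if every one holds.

The assignment fails constraints 1, 4, 8.

[1] a + c = 1 + (-8) = -7, not -5  ✘
[2] b + h = 6 + (-10) = -4  ✔
[3] a = 1, c = -8; 1 ≥ -8  ✔
[4] a = 1 is outside [-4, -1]  ✘
[5] e = -8 lies in [-8, -5]  ✔
[6] c + b = -8 + 6 = -2; -2 > -4  ✔
[7] h * b = -10 * 6 = -60  ✔
[8] b = 6 > 5, so we need c ≤ -9; but c = -8 > -9  ✘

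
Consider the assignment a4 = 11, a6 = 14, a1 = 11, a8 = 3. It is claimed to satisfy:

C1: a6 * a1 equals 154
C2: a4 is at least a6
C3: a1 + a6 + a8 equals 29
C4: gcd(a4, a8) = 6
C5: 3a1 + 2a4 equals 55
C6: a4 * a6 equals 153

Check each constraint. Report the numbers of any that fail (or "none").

C1: a6 * a1 = 14 * 11 = 154 — satisfied.
C2: a4 = 11, a6 = 14; 11 < 14 (want ≥) — violated.
C3: a1 + a6 + a8 = 11 + 14 + 3 = 28, not 29 — violated.
C4: gcd(11, 3) = 1, not 6 — violated.
C5: 3a1 + 2a4 = 3(11) + 2(11) = 55 — satisfied.
C6: a4 * a6 = 11 * 14 = 154, not 153 — violated.

The assignment fails constraints 2, 3, 4, and 6.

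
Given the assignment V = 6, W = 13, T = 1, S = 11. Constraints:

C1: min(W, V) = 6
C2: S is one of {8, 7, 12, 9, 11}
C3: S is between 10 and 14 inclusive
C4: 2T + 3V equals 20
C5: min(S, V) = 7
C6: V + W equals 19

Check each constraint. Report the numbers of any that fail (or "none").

C1: min(13, 6) = 6  holds
C2: S = 11 is in {8, 7, 12, 9, 11}  holds
C3: S = 11 lies in [10, 14]  holds
C4: 2T + 3V = 2(1) + 3(6) = 20  holds
C5: min(11, 6) = 6, not 7  fails
C6: V + W = 6 + 13 = 19  holds

No — constraint 5 is not satisfied.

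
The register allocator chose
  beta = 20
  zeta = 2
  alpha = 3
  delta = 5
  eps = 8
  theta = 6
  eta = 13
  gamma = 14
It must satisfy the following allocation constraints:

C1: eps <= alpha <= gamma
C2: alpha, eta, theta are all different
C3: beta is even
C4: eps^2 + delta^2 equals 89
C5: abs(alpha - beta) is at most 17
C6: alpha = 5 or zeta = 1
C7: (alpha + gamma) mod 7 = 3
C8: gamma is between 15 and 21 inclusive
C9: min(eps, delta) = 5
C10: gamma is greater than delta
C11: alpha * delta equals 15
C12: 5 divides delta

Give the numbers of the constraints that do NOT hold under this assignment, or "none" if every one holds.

C1: values 8, 3, 14; eps = 8 is not <= alpha = 3  ✘
C2: values 3, 13, 6 are pairwise distinct  ✔
C3: beta = 20 is even  ✔
C4: eps^2 + delta^2 = 8^2 + 5^2 = 64 + 25 = 89  ✔
C5: abs(3 - 20) = 17; 17 ≤ 17  ✔
C6: alpha = 3 ≠ 5 and zeta = 2 ≠ 1; both disjuncts false  ✘
C7: alpha + gamma = 17; 17 mod 7 = 3  ✔
C8: gamma = 14 is outside [15, 21]  ✘
C9: min(8, 5) = 5  ✔
C10: gamma = 14, delta = 5; 14 > 5  ✔
C11: alpha * delta = 3 * 5 = 15  ✔
C12: 5 / 5 = 1, so 5 divides 5  ✔

Constraints 1, 6, and 8 are violated.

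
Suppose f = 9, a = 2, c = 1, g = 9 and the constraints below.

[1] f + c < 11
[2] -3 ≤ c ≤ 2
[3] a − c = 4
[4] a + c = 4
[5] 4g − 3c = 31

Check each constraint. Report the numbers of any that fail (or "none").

[1] f + c = 9 + 1 = 10; 10 < 11  OK
[2] c = 1 lies in [-3, 2]  OK
[3] a − c = 2 − 1 = 1, not 4  FAIL
[4] a + c = 2 + 1 = 3, not 4  FAIL
[5] 4g − 3c = 4(9) − 3(1) = 33, not 31  FAIL

Constraints 3, 4, 5 do not hold.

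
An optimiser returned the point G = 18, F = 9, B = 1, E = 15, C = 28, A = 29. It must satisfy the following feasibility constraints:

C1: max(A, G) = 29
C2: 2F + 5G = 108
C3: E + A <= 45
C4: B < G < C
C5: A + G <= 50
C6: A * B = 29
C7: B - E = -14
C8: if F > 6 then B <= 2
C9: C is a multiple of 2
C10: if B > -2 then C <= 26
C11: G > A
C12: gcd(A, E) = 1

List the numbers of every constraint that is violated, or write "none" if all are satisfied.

C1: max(29, 18) = 29  true
C2: 2F + 5G = 2(9) + 5(18) = 108  true
C3: E + A = 15 + 29 = 44; 44 ≤ 45  true
C4: values 1 < 18 < 28  true
C5: A + G = 29 + 18 = 47; 47 ≤ 50  true
C6: A * B = 29 * 1 = 29  true
C7: B - E = 1 - 15 = -14  true
C8: F = 9 > 6, so we need B ≤ 2; B = 1 ≤ 2  true
C9: 28 / 2 = 14, so 2 divides 28  true
C10: B = 1 > -2, so we need C ≤ 26; but C = 28 > 26  false
C11: G = 18, A = 29; 18 ≤ 29 (want >)  false
C12: gcd(29, 15) = 1  true

No — constraints 10 and 11 are not satisfied.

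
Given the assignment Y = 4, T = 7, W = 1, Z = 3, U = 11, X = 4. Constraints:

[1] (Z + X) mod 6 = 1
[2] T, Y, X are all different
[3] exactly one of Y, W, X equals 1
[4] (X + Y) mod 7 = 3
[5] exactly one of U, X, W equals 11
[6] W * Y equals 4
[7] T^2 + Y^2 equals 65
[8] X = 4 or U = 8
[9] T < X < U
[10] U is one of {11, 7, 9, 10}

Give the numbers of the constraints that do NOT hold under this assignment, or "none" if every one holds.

Constraints 2, 4, 9 do not hold.

[1] Z + X = 7; 7 mod 6 = 1  true
[2] Y = X = 4, not all different  false
[3] Y=4, W=1, X=4; 1 of them equals 1  true
[4] X + Y = 8; 8 mod 7 = 1, not 3  false
[5] U=11, X=4, W=1; 1 of them equals 11  true
[6] W * Y = 1 * 4 = 4  true
[7] T^2 + Y^2 = 7^2 + 4^2 = 49 + 16 = 65  true
[8] X = 4 = 4 (first disjunct)  true
[9] values 7, 4, 11; T = 7 is not < X = 4  false
[10] U = 11 is in {11, 7, 9, 10}  true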